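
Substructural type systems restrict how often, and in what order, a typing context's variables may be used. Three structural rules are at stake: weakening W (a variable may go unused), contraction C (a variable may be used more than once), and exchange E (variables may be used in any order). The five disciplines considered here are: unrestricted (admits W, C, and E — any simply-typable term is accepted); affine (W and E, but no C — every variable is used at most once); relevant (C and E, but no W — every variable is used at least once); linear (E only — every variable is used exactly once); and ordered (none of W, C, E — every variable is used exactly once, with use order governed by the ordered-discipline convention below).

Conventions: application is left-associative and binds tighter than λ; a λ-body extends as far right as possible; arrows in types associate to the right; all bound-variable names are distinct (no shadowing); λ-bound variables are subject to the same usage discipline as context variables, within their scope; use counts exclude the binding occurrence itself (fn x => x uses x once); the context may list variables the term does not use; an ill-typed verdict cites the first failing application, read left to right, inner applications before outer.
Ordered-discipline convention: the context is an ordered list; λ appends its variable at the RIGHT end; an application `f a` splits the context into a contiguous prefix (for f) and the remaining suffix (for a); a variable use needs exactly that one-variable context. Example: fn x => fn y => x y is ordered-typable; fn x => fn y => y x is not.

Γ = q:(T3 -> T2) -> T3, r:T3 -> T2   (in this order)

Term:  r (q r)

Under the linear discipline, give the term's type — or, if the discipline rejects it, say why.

not well-typed under linear — uses contraction: r ×2
variable uses: q ×1; r ×2
order of uses: r, q, r
typing: well-typed — term : T2
all disciplines: ordered ✗; linear ✗; affine ✗; relevant ✓; unrestricted ✓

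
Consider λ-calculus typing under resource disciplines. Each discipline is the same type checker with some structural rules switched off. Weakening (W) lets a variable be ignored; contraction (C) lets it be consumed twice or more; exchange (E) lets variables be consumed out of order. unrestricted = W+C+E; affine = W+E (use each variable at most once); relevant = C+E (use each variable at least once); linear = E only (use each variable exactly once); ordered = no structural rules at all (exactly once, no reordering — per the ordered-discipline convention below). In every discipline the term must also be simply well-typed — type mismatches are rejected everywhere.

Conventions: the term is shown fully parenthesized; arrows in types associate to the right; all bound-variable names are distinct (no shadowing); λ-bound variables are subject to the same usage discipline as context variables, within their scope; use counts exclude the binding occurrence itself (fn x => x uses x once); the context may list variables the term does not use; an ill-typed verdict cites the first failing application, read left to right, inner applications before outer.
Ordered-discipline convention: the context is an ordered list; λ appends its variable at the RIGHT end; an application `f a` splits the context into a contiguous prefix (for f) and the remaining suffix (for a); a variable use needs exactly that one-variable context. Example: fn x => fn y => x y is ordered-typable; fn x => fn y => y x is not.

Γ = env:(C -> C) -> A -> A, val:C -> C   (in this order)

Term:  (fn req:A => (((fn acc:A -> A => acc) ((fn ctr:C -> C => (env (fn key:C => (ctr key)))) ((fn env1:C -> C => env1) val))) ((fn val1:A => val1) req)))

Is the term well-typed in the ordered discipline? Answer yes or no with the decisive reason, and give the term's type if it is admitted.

yes — single-use (env, val, req, acc, ctr, key, env1, val1), ordered derivation ok; term : A -> A
usage: env=1; val=1; req (λ-bound)=1; acc (λ-bound)=1; ctr (λ-bound)=1; key (λ-bound)=1; env1 (λ-bound)=1; val1 (λ-bound)=1
order of uses: acc, env, ctr, key, env1, val, val1, req
typing: well-typed at A -> A
across the five disciplines: ordered ✓, linear ✓, affine ✓, relevant ✓, unrestricted ✓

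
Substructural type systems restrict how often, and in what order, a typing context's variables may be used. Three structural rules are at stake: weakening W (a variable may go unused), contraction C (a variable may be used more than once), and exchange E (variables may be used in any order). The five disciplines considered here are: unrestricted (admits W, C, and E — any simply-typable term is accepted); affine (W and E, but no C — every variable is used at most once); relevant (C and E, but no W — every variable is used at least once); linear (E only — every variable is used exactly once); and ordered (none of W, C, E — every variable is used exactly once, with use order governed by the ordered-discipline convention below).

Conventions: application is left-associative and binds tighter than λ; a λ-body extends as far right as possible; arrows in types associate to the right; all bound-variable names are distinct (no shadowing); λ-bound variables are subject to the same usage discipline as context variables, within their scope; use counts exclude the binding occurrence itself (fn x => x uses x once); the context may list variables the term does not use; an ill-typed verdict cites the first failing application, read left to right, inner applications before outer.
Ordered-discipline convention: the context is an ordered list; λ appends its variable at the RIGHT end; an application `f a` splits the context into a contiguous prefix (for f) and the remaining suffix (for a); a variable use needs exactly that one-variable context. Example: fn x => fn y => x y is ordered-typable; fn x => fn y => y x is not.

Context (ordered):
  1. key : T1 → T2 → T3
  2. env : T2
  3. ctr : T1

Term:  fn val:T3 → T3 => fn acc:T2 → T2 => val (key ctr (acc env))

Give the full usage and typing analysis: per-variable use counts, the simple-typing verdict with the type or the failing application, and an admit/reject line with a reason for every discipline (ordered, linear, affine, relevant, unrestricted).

counts: key ×1; env ×1; ctr ×1; val (bound) ×1; acc (bound) ×1
order of uses: val, key, ctr, acc, env
typing: well-typed — term : (T3 → T3) → (T2 → T2) → T3
ordered ✗ (no ordered split (uses run val, key, ctr, acc, env))
linear ✓ (single use per variable (key, env, ctr, val, acc))
affine ✓ (at most one use each (key, env, ctr, val, acc))
relevant ✓ (at least one use each (key, env, ctr, val, acc))
unrestricted ✓ (type-checks ((T3 → T3) → (T2 → T2) → T3) and nothing is barred)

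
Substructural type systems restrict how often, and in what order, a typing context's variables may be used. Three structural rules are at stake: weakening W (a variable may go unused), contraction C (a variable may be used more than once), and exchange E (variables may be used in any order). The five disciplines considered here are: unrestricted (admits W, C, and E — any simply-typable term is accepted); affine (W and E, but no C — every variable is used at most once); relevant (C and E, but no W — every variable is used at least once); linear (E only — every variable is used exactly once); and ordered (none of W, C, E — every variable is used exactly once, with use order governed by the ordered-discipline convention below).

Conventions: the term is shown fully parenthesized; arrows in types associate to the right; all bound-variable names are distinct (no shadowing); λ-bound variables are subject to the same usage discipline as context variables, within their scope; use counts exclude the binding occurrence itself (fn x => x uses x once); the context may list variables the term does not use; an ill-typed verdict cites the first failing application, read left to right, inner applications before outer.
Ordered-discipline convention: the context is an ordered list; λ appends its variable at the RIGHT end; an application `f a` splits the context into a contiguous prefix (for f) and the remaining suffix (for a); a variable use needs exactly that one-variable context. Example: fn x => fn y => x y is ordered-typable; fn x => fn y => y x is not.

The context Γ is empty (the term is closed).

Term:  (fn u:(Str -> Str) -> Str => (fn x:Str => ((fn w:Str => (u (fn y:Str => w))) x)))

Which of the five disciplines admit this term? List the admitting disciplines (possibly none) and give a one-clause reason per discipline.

admitted in: affine, unrestricted
counts: u (bound)=1, x (bound)=1, w (bound)=1, y (bound)=0
use order (left to right): u, w, x
typing: well-typed — term : ((Str -> Str) -> Str) -> Str -> Str
ordered: ✗, needs weakening: y unused
linear: ✗, needs weakening: y unused
affine: ✓, none of u, x, w, y used more than once
relevant: ✗, needs weakening: y unused
unrestricted: ✓, simply typable at ((Str -> Str) -> Str) -> Str -> Str; W, C, E all held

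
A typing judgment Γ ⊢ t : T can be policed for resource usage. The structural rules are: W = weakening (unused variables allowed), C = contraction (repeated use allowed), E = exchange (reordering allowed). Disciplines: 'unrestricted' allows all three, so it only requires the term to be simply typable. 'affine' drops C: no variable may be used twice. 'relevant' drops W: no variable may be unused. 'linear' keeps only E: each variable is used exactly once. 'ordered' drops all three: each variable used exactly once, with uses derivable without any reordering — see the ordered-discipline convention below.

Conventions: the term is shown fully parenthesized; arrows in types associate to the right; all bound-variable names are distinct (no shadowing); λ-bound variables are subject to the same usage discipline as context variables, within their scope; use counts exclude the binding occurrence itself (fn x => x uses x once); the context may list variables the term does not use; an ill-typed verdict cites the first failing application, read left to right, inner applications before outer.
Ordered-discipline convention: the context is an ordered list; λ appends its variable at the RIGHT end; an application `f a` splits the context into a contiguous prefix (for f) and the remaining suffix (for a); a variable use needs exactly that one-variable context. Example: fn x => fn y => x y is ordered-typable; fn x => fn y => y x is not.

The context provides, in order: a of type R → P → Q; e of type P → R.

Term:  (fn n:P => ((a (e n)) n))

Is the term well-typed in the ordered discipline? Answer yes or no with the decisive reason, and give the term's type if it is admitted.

no — n ×2 used more than once (contraction)
usage: a: 1×; e: 1×; n (bound): 2×
uses in reading order: a, e, n, n
typing: ✓ — P → Q
summary: ordered ✗; linear ✗; affine ✗; relevant ✓; unrestricted ✓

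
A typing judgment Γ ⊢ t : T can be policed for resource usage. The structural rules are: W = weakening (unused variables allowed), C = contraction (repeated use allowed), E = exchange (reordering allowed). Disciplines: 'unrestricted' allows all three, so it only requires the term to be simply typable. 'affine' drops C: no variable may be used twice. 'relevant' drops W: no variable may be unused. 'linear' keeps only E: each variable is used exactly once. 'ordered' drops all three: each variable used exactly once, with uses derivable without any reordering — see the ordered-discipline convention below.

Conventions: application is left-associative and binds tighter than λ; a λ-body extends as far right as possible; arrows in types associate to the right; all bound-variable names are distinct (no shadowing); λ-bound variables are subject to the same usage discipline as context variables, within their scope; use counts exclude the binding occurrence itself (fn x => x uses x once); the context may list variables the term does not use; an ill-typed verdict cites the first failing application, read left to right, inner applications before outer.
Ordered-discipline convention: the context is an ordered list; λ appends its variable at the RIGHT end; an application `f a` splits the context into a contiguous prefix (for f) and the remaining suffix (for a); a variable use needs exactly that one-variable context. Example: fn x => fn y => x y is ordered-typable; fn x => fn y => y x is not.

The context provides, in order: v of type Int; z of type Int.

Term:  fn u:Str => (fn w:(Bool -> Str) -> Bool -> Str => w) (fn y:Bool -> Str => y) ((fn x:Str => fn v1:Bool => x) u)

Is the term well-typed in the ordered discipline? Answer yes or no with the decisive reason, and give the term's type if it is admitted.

no — v, z, v1 left unused
use counts: v ×0, z ×0, u (bound) ×1, w (bound) ×1, y (bound) ×1, x (bound) ×1, v1 (bound) ×0
use order (left to right): w, y, x, u
typing: well-typed at Str -> Bool -> Str
all disciplines: ordered ✗ | linear ✗ | affine ✓ | relevant ✗ | unrestricted ✓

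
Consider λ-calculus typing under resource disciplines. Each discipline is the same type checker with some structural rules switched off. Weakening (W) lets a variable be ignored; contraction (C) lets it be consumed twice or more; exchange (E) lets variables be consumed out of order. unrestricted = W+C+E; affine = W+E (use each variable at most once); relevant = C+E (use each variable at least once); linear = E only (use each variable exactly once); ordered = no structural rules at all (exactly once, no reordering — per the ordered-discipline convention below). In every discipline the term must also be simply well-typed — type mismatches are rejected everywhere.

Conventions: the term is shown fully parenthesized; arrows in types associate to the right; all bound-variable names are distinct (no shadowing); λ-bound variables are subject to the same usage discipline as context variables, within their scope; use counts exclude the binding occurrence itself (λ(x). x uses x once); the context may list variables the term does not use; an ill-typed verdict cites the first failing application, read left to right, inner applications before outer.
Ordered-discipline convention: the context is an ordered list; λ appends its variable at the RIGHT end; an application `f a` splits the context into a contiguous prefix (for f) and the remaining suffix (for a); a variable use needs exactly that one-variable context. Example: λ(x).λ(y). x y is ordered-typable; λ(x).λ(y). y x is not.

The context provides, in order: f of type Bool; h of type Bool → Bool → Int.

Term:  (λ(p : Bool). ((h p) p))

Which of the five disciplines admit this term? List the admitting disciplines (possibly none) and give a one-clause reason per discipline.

admitting disciplines: unrestricted
use counts: f=0, h=1, p (bound)=2
use order (left to right): h, p, p
typing: well-typed — term : Bool → Int
ordered: ✗, needs contraction — p ×2; needs weakening: f unused
linear: ✗, needs contraction — p ×2; needs weakening: f unused
affine: ✗, needs contraction — p ×2
relevant: ✗, needs weakening: f unused
unrestricted: ✓, well-typed at Bool → Int; no restrictions here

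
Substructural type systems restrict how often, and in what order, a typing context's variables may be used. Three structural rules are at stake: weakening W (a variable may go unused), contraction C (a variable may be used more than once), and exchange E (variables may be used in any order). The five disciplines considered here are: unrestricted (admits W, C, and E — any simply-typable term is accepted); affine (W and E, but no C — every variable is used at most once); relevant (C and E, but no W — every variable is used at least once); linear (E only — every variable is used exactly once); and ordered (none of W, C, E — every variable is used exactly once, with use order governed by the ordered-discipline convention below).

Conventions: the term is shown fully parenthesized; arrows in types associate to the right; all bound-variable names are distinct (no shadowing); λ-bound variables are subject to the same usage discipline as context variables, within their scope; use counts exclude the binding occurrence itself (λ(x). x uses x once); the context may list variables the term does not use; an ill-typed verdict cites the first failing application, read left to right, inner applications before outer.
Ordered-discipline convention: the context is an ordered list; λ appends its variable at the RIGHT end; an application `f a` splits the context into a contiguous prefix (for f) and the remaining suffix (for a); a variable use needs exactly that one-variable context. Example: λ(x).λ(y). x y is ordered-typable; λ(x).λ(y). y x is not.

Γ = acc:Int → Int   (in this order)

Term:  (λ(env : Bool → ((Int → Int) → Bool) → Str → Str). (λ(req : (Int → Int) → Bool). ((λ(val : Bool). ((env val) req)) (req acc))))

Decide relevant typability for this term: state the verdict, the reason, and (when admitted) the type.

yes — at least one use each (acc, env, req, val); term : (Bool → ((Int → Int) → Bool) → Str → Str) → ((Int → Int) → Bool) → Str → Str
variable uses: acc=1, env [bound]=1, req [bound]=2, val [bound]=1
order of uses: env, val, req, req, acc
typing: well-typed at (Bool → ((Int → Int) → Bool) → Str → Str) → ((Int → Int) → Bool) → Str → Str
across the five disciplines: ordered ✗ | linear ✗ | affine ✗ | relevant ✓ | unrestricted ✓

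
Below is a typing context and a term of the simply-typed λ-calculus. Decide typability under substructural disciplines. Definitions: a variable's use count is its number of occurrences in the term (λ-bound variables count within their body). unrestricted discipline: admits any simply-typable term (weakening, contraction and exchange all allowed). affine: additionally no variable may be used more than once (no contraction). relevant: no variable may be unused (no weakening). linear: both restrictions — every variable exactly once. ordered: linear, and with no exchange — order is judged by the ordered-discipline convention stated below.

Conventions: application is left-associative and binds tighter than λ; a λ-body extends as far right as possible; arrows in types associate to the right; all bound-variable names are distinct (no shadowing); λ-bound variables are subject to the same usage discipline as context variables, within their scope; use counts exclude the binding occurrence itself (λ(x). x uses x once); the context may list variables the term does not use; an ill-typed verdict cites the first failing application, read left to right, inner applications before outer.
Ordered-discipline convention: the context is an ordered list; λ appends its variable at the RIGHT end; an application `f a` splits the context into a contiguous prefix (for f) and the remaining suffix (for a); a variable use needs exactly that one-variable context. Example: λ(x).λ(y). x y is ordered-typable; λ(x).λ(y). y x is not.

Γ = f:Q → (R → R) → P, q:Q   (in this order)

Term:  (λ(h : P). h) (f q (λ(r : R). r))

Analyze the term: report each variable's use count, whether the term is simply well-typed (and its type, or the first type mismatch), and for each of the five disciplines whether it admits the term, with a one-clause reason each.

usage: f: 1, q: 1, h (λ-bound): 1, r (λ-bound): 1
use order (left to right): h, f, q, r
typing: the term checks, with type P
ordered ✓ (one use each (f, q, h, r); ordered split holds)
linear ✓ (single use per variable (f, q, h, r))
affine ✓ (no duplicate uses among f, q, h, r)
relevant ✓ (none of f, q, h, r goes unused)
unrestricted ✓ (simply typable at P; W, C, E all held)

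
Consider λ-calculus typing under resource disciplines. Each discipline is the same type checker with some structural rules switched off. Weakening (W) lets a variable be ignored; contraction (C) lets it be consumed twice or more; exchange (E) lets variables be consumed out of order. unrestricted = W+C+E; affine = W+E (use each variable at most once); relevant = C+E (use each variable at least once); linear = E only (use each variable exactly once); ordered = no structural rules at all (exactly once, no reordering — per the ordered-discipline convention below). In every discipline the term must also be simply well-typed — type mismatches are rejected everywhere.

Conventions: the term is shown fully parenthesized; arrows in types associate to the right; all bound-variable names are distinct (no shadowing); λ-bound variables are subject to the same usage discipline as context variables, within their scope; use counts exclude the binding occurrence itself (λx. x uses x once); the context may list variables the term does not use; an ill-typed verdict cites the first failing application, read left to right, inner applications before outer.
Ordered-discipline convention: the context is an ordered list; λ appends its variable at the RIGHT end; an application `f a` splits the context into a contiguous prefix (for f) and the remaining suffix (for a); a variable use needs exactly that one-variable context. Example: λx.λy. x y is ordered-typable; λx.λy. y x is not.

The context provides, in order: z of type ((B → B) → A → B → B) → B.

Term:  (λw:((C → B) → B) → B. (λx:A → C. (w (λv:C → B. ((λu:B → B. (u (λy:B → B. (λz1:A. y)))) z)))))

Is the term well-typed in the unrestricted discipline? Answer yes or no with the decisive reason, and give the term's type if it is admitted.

no — a type mismatch blocks all five
use counts: z: 1×; w (bound): 1×; x (bound): 0×; v (bound): 0×; u (bound): 1×; y (bound): 1×; z1 (bound): 0×
use order (left to right): w, u, y, z
typing: ill-typed: an application expects B but receives (B → B) → A → B → B
all disciplines: ordered ✗ | linear ✗ | affine ✗ | relevant ✗ | unrestricted ✗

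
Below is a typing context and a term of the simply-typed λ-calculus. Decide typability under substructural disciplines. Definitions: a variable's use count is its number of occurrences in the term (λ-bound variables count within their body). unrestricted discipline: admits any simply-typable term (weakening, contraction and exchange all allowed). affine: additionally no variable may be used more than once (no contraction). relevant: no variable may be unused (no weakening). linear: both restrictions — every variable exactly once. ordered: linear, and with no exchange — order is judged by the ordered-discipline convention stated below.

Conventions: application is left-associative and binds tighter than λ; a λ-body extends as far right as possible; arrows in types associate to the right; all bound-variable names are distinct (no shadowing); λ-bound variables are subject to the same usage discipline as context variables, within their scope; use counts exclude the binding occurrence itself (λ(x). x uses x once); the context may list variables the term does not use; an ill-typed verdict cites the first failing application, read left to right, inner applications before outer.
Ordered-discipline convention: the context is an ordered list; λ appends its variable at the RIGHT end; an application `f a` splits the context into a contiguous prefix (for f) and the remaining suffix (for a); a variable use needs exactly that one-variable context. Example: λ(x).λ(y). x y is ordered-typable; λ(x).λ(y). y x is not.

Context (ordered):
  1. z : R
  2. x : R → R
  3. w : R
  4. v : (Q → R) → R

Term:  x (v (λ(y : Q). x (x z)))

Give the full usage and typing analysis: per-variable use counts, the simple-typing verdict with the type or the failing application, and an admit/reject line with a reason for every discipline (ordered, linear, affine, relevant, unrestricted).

usage: z: 1×, x: 3×, w: 0×, v: 1×, y (λ-bound): 0×
order of uses: x, v, x, x, z
typing: well-typed — term : R
ordered: ✗, x ×3 used more than once (contraction); w, y left unused
linear: ✗, x ×3 used more than once (contraction); w, y left unused
affine: ✗, x ×3 used more than once (contraction)
relevant: ✗, w, y left unused
unrestricted: ✓, simply typable at R; W, C, E all held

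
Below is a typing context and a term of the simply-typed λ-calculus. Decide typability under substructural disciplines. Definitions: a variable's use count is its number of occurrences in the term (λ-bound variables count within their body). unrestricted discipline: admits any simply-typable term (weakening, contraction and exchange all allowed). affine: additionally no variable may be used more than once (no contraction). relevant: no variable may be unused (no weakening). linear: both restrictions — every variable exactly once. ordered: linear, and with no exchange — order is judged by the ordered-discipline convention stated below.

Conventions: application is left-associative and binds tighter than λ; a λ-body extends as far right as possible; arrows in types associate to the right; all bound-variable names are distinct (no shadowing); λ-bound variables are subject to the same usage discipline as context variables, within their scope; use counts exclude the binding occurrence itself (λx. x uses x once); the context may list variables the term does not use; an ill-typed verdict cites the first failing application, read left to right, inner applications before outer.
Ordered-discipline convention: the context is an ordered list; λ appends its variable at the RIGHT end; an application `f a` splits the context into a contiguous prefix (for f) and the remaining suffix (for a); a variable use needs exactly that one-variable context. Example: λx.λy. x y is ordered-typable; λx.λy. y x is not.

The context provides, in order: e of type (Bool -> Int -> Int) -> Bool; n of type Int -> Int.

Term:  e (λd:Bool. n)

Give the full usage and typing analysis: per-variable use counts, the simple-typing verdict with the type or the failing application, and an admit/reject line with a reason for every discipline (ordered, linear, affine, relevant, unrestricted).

usage: e: 1, n: 1, d (bound): 0
use order (left to right): e, n
typing: the term checks, with type Bool
ordered ✗ (unused: d — weakening required)
linear ✗ (unused: d — weakening required)
affine ✓ (e, n, d: no repeats, contraction unneeded)
relevant ✗ (unused: d — weakening required)
unrestricted ✓ (well-typed at Bool; no restrictions here)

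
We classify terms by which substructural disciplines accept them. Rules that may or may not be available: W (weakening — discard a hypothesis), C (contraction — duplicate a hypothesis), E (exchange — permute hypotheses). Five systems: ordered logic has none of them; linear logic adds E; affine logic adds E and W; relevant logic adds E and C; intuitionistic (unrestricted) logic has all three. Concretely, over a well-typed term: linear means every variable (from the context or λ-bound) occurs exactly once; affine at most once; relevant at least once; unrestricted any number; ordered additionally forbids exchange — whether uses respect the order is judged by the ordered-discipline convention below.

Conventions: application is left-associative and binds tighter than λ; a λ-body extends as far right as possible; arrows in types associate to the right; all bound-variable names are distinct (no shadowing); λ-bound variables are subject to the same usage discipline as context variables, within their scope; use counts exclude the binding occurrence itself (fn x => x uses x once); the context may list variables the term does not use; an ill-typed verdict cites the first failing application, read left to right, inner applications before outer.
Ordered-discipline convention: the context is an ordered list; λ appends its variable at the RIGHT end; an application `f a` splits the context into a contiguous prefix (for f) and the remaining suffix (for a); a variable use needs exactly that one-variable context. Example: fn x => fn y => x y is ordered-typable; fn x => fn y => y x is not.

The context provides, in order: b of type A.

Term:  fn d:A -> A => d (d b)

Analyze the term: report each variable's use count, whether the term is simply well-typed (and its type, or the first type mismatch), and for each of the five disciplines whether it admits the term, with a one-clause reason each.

variable uses: b ×1, d (bound) ×2
order of uses: d, d, b
typing: the term checks, with type (A -> A) -> A
ordered: ✗ — d ×2 used more than once (contraction)
linear: ✗ — d ×2 used more than once (contraction)
affine: ✗ — d ×2 used more than once (contraction)
relevant: ✓ — b, d: all used, weakening unneeded
unrestricted: ✓ — well-typed at (A -> A) -> A; no restrictions here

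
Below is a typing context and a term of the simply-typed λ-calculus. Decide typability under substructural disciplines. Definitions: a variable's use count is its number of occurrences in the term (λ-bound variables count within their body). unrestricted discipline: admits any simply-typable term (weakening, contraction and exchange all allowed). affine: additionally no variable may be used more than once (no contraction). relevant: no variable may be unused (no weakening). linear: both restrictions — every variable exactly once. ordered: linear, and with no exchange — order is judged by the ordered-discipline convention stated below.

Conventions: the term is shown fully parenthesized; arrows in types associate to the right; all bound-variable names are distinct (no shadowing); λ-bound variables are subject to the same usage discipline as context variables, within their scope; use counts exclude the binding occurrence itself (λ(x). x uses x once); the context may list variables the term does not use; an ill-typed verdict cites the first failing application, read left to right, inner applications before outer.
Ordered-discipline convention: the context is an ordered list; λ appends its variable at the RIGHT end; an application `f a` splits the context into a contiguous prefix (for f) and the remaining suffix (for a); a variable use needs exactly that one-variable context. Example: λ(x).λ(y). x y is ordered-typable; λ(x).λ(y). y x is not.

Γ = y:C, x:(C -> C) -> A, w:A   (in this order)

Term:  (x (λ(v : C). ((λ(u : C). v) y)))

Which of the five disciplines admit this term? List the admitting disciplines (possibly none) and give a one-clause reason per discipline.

accepted by: affine, unrestricted
counts: y ×1; x ×1; w ×0; v (λ-bound) ×1; u (λ-bound) ×0
use order (left to right): x, v, y
typing: ✓ — A
ordered ✗ (w, u never used (weakening))
linear ✗ (w, u never used (weakening))
affine ✓ (no duplicate uses among y, x, w, v, u)
relevant ✗ (w, u never used (weakening))
unrestricted ✓ (typability at A is all that's needed)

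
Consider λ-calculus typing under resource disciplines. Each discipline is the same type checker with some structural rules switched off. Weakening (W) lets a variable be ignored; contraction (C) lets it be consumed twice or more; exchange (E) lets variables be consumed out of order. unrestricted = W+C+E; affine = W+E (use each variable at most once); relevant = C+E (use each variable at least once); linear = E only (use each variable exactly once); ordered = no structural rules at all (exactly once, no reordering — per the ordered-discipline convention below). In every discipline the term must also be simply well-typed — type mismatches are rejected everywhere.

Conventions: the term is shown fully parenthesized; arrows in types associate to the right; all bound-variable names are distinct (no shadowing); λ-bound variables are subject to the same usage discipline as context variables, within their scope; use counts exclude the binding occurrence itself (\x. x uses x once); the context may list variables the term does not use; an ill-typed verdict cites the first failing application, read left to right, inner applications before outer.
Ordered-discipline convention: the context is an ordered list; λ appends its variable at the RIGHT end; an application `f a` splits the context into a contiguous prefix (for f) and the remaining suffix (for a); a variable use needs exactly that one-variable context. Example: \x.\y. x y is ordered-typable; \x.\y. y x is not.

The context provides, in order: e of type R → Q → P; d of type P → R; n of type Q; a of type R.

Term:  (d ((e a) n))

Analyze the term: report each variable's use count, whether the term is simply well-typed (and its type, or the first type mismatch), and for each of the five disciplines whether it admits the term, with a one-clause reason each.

use counts: e=1; d=1; n=1; a=1
use order (left to right): d, e, a, n
typing: ✓ — R
ordered: ✗ — needs exchange: uses follow d, e, a, n
linear: ✓ — e, d, n, a: one use apiece
affine: ✓ — no duplicate uses among e, d, n, a
relevant: ✓ — every one of e, d, n, a appears
unrestricted: ✓ — type-checks (R) and nothing is barred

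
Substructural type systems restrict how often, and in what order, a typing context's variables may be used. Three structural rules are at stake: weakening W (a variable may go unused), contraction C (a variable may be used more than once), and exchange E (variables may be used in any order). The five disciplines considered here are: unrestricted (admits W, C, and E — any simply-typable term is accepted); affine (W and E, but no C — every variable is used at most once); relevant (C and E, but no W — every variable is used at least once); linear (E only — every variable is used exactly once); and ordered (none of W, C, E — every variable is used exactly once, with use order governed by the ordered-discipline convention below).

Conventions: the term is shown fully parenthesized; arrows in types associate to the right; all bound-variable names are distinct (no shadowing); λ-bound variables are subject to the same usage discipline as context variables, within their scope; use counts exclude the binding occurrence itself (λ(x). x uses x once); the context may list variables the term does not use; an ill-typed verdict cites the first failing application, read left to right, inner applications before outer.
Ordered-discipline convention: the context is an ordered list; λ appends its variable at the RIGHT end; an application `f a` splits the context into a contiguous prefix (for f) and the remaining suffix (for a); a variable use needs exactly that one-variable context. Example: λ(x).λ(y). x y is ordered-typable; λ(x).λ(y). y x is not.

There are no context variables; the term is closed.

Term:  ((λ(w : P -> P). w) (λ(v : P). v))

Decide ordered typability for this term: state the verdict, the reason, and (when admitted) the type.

yes — single-use (w, v), ordered derivation ok; term : P -> P
counts: w [bound]: 1; v [bound]: 1
order of uses: w, v
typing: ✓ — P -> P
summary: ordered ✓ | linear ✓ | affine ✓ | relevant ✓ | unrestricted ✓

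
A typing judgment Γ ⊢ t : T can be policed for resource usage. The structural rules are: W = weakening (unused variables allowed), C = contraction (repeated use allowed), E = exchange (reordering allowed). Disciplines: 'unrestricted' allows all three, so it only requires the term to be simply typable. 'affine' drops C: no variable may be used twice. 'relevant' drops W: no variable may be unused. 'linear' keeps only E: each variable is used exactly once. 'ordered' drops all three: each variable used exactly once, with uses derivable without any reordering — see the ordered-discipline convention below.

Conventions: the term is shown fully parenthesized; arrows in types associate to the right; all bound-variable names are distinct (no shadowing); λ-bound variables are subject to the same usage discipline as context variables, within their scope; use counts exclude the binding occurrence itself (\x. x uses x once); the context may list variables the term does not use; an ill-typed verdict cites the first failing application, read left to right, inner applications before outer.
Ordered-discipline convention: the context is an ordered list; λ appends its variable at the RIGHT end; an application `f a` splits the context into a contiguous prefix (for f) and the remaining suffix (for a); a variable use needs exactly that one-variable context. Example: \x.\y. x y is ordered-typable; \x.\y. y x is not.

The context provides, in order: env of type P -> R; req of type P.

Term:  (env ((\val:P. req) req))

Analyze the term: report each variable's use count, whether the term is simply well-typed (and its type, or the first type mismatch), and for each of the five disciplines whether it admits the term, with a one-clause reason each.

counts: env: 1×, req: 2×, val (bound): 0×
use order (left to right): env, req, req
typing: the term checks, with type R
ordered: ✗ — req ×2 used more than once (contraction); val never used (weakening)
linear: ✗ — req ×2 used more than once (contraction); val never used (weakening)
affine: ✗ — req ×2 used more than once (contraction)
relevant: ✗ — val never used (weakening)
unrestricted: ✓ — type-checks (R) and nothing is barred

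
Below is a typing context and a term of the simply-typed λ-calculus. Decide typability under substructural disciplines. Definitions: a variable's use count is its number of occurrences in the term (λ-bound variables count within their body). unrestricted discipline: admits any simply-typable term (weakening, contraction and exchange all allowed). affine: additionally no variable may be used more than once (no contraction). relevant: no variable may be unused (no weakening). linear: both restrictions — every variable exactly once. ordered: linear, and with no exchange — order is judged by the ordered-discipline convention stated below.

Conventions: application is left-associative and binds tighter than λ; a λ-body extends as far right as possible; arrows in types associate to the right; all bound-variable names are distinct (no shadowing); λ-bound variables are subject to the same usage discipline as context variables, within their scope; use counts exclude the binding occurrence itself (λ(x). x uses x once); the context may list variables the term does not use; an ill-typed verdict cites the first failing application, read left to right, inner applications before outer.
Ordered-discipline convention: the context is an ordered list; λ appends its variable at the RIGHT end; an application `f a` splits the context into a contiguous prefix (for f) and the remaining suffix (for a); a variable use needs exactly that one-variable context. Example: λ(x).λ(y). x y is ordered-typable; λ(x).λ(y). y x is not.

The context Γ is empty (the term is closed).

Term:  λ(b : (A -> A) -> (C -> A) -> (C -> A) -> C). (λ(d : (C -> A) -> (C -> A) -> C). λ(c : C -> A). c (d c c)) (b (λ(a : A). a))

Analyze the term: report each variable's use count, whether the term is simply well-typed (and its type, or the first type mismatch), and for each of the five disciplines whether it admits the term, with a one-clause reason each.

use counts: b (bound)=1; d (bound)=1; c (bound)=3; a (bound)=1
order of uses: c, d, c, c, b, a
typing: well-typed — term : ((A -> A) -> (C -> A) -> (C -> A) -> C) -> (C -> A) -> A
ordered: ✗, uses contraction: c ×3
linear: ✗, uses contraction: c ×3
affine: ✗, uses contraction: c ×3
relevant: ✓, b, d, c, a: all used, weakening unneeded
unrestricted: ✓, well-typed at ((A -> A) -> (C -> A) -> (C -> A) -> C) -> (C -> A) -> A; no restrictions here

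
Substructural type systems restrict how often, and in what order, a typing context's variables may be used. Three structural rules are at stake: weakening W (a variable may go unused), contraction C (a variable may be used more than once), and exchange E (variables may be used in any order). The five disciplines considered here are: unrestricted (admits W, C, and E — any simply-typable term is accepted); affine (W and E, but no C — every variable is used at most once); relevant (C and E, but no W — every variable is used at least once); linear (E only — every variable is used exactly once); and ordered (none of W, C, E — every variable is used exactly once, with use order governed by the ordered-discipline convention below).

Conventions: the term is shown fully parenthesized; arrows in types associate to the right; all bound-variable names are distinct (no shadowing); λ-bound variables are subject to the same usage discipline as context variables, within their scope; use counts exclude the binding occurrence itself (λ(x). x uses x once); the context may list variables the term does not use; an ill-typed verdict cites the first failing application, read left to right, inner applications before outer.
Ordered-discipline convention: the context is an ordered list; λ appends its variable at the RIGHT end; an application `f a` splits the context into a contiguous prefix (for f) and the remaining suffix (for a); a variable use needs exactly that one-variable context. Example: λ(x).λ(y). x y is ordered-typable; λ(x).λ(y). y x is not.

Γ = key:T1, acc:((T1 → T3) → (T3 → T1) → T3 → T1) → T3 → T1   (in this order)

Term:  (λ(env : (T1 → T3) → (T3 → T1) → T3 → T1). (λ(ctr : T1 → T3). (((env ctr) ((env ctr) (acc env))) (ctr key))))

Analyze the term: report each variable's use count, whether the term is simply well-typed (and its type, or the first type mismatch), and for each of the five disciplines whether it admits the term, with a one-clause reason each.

counts: key: 1×, acc: 1×, env (bound): 3×, ctr (bound): 3×
left-to-right use order: env, ctr, env, ctr, acc, env, ctr, key
typing: well-typed — term : ((T1 → T3) → (T3 → T1) → T3 → T1) → (T1 → T3) → T1
ordered ✗ (repeated use of env ×3, ctr ×3)
linear ✗ (repeated use of env ×3, ctr ×3)
affine ✗ (repeated use of env ×3, ctr ×3)
relevant ✓ (at least one use each (key, acc, env, ctr))
unrestricted ✓ (simply typable at ((T1 → T3) → (T3 → T1) → T3 → T1) → (T1 → T3) → T1; W, C, E all held)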